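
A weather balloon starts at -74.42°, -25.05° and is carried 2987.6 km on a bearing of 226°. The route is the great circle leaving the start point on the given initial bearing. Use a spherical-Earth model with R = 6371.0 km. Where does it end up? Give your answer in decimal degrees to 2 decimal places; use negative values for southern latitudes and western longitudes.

latitude -70.66°, longitude -125.99°

Central angle δ = d/R = 0.468937 rad.
Converting: φ₁ = -1.298874 rad, θ = 3.944444 rad.
Destination latitude: φ₂ = arcsin( sin φ₁ cos δ + cos φ₁ sin δ cos θ ) = arcsin(-0.943592) = -70.66°.
Δλ = atan2( sin θ sin δ cos φ₁ , cos δ − sin φ₁ sin φ₂ ) = atan2(-0.087316, -0.016872) = -1.761672 rad = -100.94°.
λ₂ = λ₁ + Δλ = -125.99°.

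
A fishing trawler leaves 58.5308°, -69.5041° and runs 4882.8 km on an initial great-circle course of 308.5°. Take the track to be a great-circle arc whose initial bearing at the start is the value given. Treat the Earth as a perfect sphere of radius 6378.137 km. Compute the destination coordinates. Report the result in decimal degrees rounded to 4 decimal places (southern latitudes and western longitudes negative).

latitude 57.1553°, longitude -158.6090°

δ = 4882.8/6378.137 = 0.765553 rad (43.8629°).
Start latitude φ₁ = 1.021555 rad; initial bearing θ = 5.384341 rad.
Destination latitude: φ₂ = arcsin( sin φ₁ cos δ + cos φ₁ sin δ cos θ ) = arcsin(0.840144) = 57.1553°.
Then Δλ = atan2(-0.283101, 0.004423) = -1.555174 rad, from sin θ sin δ cos φ₁ over cos δ − sin φ₁ sin φ₂.
λ₂ = -69.5041° + -89.1049° = -158.6090°.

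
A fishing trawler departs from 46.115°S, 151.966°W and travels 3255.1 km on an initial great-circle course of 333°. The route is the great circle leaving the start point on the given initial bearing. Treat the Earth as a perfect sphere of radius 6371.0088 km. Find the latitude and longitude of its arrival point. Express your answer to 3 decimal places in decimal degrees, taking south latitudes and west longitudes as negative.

latitude -19.067°, longitude -165.551°

Central angle δ = d/R = 0.510924 rad.
Converting: φ₁ = -0.804859 rad, θ = 5.811946 rad.
Applying the spherical law of cosines for sides, sin φ₂ = sin φ₁ cos δ + cos φ₁ sin δ cos θ = -0.326666, so φ₂ = -19.067°.
For the longitude increment, Δλ = atan2( sin θ sin δ cos φ₁, cos δ − sin φ₁ sin φ₂ ) = atan2(-0.153889, 0.636854) = -13.585°.
λ₂ = λ₁ + Δλ = -165.551°.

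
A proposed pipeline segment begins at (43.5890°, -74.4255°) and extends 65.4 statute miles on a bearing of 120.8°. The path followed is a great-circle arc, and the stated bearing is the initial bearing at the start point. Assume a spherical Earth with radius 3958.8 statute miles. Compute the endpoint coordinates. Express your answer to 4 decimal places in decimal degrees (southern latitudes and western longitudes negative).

latitude 43.0989°, longitude -73.3120°

Central angle δ = d/R = 0.016520 rad.
With φ₁ = 43.5890° = 0.760772 rad and θ = 120.8° = 2.108358 rad:
Applying the spherical law of cosines for sides, sin φ₂ = sin φ₁ cos δ + cos φ₁ sin δ cos θ = 0.683260, so φ₂ = 43.0989°.
Then Δλ = atan2(0.010278, 0.528769) = 0.019434 rad, from sin θ sin δ cos φ₁ over cos δ − sin φ₁ sin φ₂.
λ₂ = -74.4255° + 1.1135° = -73.3120°.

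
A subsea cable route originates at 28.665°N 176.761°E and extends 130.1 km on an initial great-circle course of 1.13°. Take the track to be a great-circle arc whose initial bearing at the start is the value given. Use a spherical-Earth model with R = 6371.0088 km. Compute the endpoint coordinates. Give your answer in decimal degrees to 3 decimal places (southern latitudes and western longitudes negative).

Angular distance δ = d/R = 130.1 / 6371.0088 = 0.020421 rad.
Converting: φ₁ = 0.500299 rad, θ = 0.019722 rad.
Destination latitude: φ₂ = arcsin( sin φ₁ cos δ + cos φ₁ sin δ cos θ ) = arcsin(0.497501) = 29.835°.
Then Δλ = atan2(0.000353, 0.761147) = 0.000464 rad, from sin θ sin δ cos φ₁ over cos δ − sin φ₁ sin φ₂.
Hence λ₂ = 176.761° + 0.027° = 176.788°.

latitude 29.835°, longitude 176.788°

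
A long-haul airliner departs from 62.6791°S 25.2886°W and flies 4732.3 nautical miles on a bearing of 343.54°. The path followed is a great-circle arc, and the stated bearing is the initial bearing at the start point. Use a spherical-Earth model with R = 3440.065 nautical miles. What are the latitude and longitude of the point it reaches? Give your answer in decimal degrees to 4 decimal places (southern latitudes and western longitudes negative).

latitude 15.0418°, longitude -42.0166°

δ = 4732.3/3440.065 = 1.375643 rad (78.8185°).
Converting: φ₁ = -1.093957 rad, θ = 5.995904 rad.
sin φ₂ = sin φ₁ cos δ + cos φ₁ sin δ cos θ = (-0.888450)(0.193917) + (0.458974)(0.981018)(0.959018) = 0.259523
φ₂ = asin(0.259523) = 0.262528 rad = 15.0418°.
Then Δλ = atan2(-0.127580, 0.424490) = -0.291959 rad, from sin θ sin δ cos φ₁ over cos δ − sin φ₁ sin φ₂.
Hence λ₂ = -25.2886° + -16.7280° = -42.0166°.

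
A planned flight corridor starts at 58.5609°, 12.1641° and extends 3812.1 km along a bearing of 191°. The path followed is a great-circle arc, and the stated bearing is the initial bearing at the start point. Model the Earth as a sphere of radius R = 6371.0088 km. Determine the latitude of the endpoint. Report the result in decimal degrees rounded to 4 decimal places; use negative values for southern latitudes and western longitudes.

δ = 3812.1/6371.0088 = 0.598351 rad (34.2830°).
With φ₁ = 58.5609° = 1.022081 rad and θ = 191° = 3.333579 rad:
sin φ₂ = sin φ₁ cos δ + cos φ₁ sin δ cos θ = (0.853195)(0.826266) + (0.521592)(0.563281)(-0.981627) = 0.416561
φ₂ = asin(0.416561) = 0.429659 rad = 24.6177°.
Then Δλ = atan2(-0.056060, 0.470858) = -0.118502 rad, from sin θ sin δ cos φ₁ over cos δ − sin φ₁ sin φ₂.
Hence λ₂ = 12.1641° + -6.7897° = 5.3744°.

latitude 24.6177°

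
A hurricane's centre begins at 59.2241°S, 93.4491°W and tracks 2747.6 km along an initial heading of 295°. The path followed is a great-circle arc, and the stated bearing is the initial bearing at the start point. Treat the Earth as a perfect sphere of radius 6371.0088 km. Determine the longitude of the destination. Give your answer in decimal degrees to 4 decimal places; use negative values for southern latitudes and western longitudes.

longitude -125.0162°

The arc subtends δ = 2747.6/6371.0088 = 0.431266 rad at the centre.
With φ₁ = -59.2241° = -1.033656 rad and θ = 295° = 5.148721 rad:
sin φ₂ = sin φ₁ cos δ + cos φ₁ sin δ cos θ = (-0.859175)(0.908437) + (0.511682)(0.418021)(0.422618) = -0.690111
φ₂ = asin(-0.690111) = -0.761643 rad = -43.6389°.
Δλ = atan2( sin θ sin δ cos φ₁ , cos δ − sin φ₁ sin φ₂ ) = atan2(-0.193854, 0.315511) = -0.550949 rad = -31.5671°.
Hence λ₂ = -93.4491° + -31.5671° = -125.0162°.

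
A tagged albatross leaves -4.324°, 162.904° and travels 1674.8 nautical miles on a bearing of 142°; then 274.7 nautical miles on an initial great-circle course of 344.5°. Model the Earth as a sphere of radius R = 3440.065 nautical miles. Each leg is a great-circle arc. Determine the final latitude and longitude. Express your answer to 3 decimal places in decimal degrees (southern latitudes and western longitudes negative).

latitude -21.323°, longitude -179.759°

Apply the spherical direct solution leg by leg, carrying full precision between legs.
Leg 1: from (-4.324°, 162.904°), δ = 1674.8/3440.065 = 0.486851 rad, θ = 142° → φ = -25.738°, λ = -178.448°.
Leg 2: from (-25.738°, -178.448°), δ = 274.7/3440.065 = 0.079853 rad, θ = 344.5° → φ = -21.323°, λ = -179.759°.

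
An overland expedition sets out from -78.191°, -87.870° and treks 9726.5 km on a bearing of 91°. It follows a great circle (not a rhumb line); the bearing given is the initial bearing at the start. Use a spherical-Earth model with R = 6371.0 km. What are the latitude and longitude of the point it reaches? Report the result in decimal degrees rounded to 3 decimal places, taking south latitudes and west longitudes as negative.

Angular distance δ = d/R = 9726.5 / 6371 = 1.526683 rad.
With φ₁ = -78.191° = -1.364690 rad and θ = 91° = 1.588250 rad:
sin φ₂ = sin φ₁ cos δ + cos φ₁ sin δ cos θ = (-0.978835)(0.044099) + (0.204650)(0.999027)(-0.017452) = -0.046733
φ₂ = asin(-0.046733) = -0.046750 rad = -2.679°.
Then Δλ = atan2(0.204420, -0.001646) = 1.578847 rad, from sin θ sin δ cos φ₁ over cos δ − sin φ₁ sin φ₂.
λ₂ = -87.870° + 90.461° = 2.591°.

latitude -2.679°, longitude 2.591°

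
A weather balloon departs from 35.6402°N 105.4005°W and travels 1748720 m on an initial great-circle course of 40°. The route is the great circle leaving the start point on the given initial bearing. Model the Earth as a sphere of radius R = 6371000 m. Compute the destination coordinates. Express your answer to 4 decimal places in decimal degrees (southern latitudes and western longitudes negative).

The arc subtends δ = 1748720/6371000 = 0.274481 rad at the centre.
With φ₁ = 35.6402° = 0.622039 rad and θ = 40° = 0.698132 rad:
Applying the spherical law of cosines for sides, sin φ₂ = sin φ₁ cos δ + cos φ₁ sin δ cos θ = 0.729624, so φ₂ = 46.8549°.
Δλ = atan2( sin θ sin δ cos φ₁ , cos δ − sin φ₁ sin φ₂ ) = atan2(0.141592, 0.537419) = 0.257613 rad = 14.7601°.
Hence λ₂ = -105.4005° + 14.7601° = -90.6404°.

latitude 46.8549°, longitude -90.6404°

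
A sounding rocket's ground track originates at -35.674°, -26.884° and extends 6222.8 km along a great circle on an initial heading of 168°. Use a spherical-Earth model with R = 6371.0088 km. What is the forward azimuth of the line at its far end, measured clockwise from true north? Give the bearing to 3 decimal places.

Central angle δ = d/R = 0.976737 rad.
With φ₁ = -35.674° = -0.622629 rad and θ = 168° = 2.932153 rad:
Destination latitude: φ₂ = arcsin( sin φ₁ cos δ + cos φ₁ sin δ cos θ ) = arcsin(-0.984881) = -80.024°.
Then Δλ = atan2(0.139961, -0.014626) = 1.674922 rad, from sin θ sin δ cos φ₁ over cos δ − sin φ₁ sin φ₂.
λ₂ = λ₁ + Δλ = 69.082°.
The forward bearing on arrival equals the back-azimuth from the destination plus 180°.
Back-azimuth from P₂ (-80.024°, 69.082°) to P₁ (-35.674°, -26.884°), with Δλ' = λ₁ − λ₂ = -95.966°: atan2( sin Δλ' cos φ₁ , cos φ₂ sin φ₁ − sin φ₂ cos φ₁ cos Δλ' ) = 257.158°.
Final bearing = (257.158° + 180°) mod 360° = 77.158°.

final bearing 77.158°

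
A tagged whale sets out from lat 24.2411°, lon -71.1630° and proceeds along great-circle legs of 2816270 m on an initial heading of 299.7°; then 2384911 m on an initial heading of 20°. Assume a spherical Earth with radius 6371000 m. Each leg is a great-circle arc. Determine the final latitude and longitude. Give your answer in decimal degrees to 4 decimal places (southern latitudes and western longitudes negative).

Apply the spherical direct solution leg by leg, carrying full precision between legs.
Leg 1: from (24.2411°, -71.1630°), δ = 2816270/6371000 = 0.442045 rad, θ = 299.7° → φ = 34.3589°, λ = -97.9151°.
Leg 2: from (34.3589°, -97.9151°), δ = 2384911/6371000 = 0.374339 rad, θ = 20° → φ = 53.9929°, λ = -85.6325°.

latitude 53.9929°, longitude -85.6325°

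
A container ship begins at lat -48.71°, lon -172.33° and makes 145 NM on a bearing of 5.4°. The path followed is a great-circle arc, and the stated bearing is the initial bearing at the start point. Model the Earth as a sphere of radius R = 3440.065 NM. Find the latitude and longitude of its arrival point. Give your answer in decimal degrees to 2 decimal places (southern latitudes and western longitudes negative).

Central angle δ = d/R = 0.042150 rad.
Converting: φ₁ = -0.850150 rad, θ = 0.094248 rad.
sin φ₂ = sin φ₁ cos δ + cos φ₁ sin δ cos θ = (-0.751379)(0.999112) + (0.659871)(0.042138)(0.995562) = -0.723030
φ₂ = asin(-0.723030) = -0.808178 rad = -46.31°.
Δλ = atan2( sin θ sin δ cos φ₁ , cos δ − sin φ₁ sin φ₂ ) = atan2(0.002617, 0.455842) = 0.005740 rad = 0.33°.
Hence λ₂ = -172.33° + 0.33° = -172.00°.

latitude -46.31°, longitude -172.00°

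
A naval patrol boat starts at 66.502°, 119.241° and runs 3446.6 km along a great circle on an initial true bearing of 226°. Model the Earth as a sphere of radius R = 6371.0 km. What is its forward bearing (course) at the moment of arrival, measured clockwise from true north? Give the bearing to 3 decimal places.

final bearing 202.005°

δ = 3446.6/6371 = 0.540983 rad (30.9960°).
Converting: φ₁ = 1.160679 rad, θ = 3.944444 rad.
Applying the spherical law of cosines for sides, sin φ₂ = sin φ₁ cos δ + cos φ₁ sin δ cos θ = 0.643484, so φ₂ = 40.052°.
Then Δλ = atan2(-0.147703, 0.267081) = -0.505163 rad, from sin θ sin δ cos φ₁ over cos δ − sin φ₁ sin φ₂.
λ₂ = λ₁ + Δλ = 90.297°.
The forward bearing on arrival equals the back-azimuth from the destination plus 180°.
Back-azimuth from P₂ (40.052°, 90.297°) to P₁ (66.502°, 119.241°), with Δλ' = λ₁ − λ₂ = 28.944°: atan2( sin Δλ' cos φ₁ , cos φ₂ sin φ₁ − sin φ₂ cos φ₁ cos Δλ' ) = 22.005°.
Final bearing = (22.005° + 180°) mod 360° = 202.005°.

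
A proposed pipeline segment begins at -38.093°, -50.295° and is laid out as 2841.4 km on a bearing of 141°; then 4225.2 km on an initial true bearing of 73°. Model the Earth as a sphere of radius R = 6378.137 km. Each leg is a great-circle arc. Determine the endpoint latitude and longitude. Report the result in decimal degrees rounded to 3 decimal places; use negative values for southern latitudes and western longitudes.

latitude -32.951°, longitude 22.508°

Apply the spherical direct solution leg by leg, carrying full precision between legs.
Leg 1: from (-38.093°, -50.295°), δ = 2841.4/6378.137 = 0.445491 rad, θ = 141° → φ = -55.112°, λ = -21.994°.
Leg 2: from (-55.112°, -21.994°), δ = 4225.2/6378.137 = 0.662450 rad, θ = 73° → φ = -32.951°, λ = 22.508°.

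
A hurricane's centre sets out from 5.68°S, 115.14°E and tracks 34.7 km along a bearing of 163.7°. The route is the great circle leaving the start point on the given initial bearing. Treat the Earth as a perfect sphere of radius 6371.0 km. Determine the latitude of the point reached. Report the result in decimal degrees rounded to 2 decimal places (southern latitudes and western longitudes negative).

latitude -5.98°

Angular distance δ = d/R = 34.7 / 6371 = 0.005447 rad.
With φ₁ = -5.68° = -0.099135 rad and θ = 163.7° = 2.857104 rad:
sin φ₂ = sin φ₁ cos δ + cos φ₁ sin δ cos θ = (-0.098972)(0.999985) + (0.995090)(0.005447)(-0.959805) = -0.104173
φ₂ = asin(-0.104173) = -0.104362 rad = -5.98°.
Δλ = atan2( sin θ sin δ cos φ₁ , cos δ − sin φ₁ sin φ₂ ) = atan2(0.001521, 0.989675) = 0.001537 rad = 0.09°.
λ₂ = 115.14° + 0.09° = 115.23°.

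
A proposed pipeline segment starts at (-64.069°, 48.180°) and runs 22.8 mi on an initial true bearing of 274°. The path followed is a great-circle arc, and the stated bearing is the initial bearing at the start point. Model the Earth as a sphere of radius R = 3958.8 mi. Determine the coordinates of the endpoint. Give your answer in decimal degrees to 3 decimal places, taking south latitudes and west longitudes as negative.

latitude -64.044°, longitude 47.428°

δ = 22.8/3958.8 = 0.005759 rad (0.3300°).
Start latitude φ₁ = -1.118215 rad; initial bearing θ = 4.782202 rad.
sin φ₂ = sin φ₁ cos δ + cos φ₁ sin δ cos θ = (-0.899321)(0.999983) + (0.437288)(0.005759)(0.069756) = -0.899131
φ₂ = asin(-0.899131) = -1.117779 rad = -64.044°.
For the longitude increment, Δλ = atan2( sin θ sin δ cos φ₁, cos δ − sin φ₁ sin φ₂ ) = atan2(-0.002512, 0.191376) = -0.752°.
λ₂ = λ₁ + Δλ = 47.428°.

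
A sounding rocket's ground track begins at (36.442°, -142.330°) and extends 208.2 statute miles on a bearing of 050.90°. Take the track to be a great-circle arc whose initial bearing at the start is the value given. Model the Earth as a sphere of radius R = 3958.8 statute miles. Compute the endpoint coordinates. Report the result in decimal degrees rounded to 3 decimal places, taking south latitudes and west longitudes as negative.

Central angle δ = d/R = 0.052592 rad.
With φ₁ = 36.442° = 0.636033 rad and θ = 50.9° = 0.888373 rad:
sin φ₂ = sin φ₁ cos δ + cos φ₁ sin δ cos θ = (0.594009)(0.998617) + (0.804459)(0.052567)(0.630676) = 0.619858
φ₂ = asin(0.619858) = 0.668561 rad = 38.306°.
Then Δλ = atan2(0.032818, 0.630416) = 0.052010 rad, from sin θ sin δ cos φ₁ over cos δ − sin φ₁ sin φ₂.
λ₂ = λ₁ + Δλ = -139.350°.

latitude 38.306°, longitude -139.350°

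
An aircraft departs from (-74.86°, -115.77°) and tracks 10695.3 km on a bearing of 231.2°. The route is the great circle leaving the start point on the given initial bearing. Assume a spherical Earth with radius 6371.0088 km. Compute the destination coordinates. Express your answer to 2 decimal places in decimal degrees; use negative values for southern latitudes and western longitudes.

Central angle δ = d/R = 1.678745 rad.
Converting: φ₁ = -1.306553 rad, θ = 4.035201 rad.
Destination latitude: φ₂ = arcsin( sin φ₁ cos δ + cos φ₁ sin δ cos θ ) = arcsin(-0.058703) = -3.37°.
Δλ = atan2( sin θ sin δ cos φ₁ , cos δ − sin φ₁ sin φ₂ ) = atan2(-0.202361, -0.164405) = -2.253072 rad = -129.09°.
λ₂ = -115.77° + -129.09° = -244.86°, normalized to (−180°, 180°] → 115.14°.

latitude -3.37°, longitude 115.14°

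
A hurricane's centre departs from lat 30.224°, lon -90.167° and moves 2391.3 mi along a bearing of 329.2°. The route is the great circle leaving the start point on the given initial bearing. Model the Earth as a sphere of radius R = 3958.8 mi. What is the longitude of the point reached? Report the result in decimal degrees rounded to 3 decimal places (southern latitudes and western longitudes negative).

Central angle δ = d/R = 0.604047 rad.
Start latitude φ₁ = 0.527508 rad; initial bearing θ = 5.745624 rad.
Destination latitude: φ₂ = arcsin( sin φ₁ cos δ + cos φ₁ sin δ cos θ ) = arcsin(0.835856) = 56.705°.
For the longitude increment, Δλ = atan2( sin θ sin δ cos φ₁, cos δ − sin φ₁ sin φ₂ ) = atan2(-0.251295, 0.402289) = -31.991°.
Hence λ₂ = -90.167° + -31.991° = -122.158°.

longitude -122.158°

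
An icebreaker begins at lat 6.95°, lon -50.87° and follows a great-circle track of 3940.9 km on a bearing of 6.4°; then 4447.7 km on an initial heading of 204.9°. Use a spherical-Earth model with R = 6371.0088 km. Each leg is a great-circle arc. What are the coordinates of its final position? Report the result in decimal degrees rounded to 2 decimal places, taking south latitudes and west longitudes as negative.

latitude 4.66°, longitude -61.63°

Apply the spherical direct solution leg by leg, carrying full precision between legs.
Leg 1: from (6.95°, -50.87°), δ = 3940.9/6371.0088 = 0.618568 rad, θ = 6.4° → φ = 42.11°, λ = -45.87°.
Leg 2: from (42.11°, -45.87°), δ = 4447.7/6371.0088 = 0.698116 rad, θ = 204.9° → φ = 4.66°, λ = -61.63°.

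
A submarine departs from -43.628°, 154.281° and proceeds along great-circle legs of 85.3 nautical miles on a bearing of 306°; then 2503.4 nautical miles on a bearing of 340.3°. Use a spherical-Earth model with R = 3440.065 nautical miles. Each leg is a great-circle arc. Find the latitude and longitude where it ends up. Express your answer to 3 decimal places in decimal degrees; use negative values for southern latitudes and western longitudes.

latitude -2.725°, longitude 139.743°

Apply the spherical direct solution leg by leg, carrying full precision between legs.
Leg 1: from (-43.628°, 154.281°), δ = 85.3/3440.065 = 0.024796 rad, θ = 306° → φ = -42.782°, λ = 152.715°.
Leg 2: from (-42.782°, 152.715°), δ = 2503.4/3440.065 = 0.727719 rad, θ = 340.3° → φ = -2.725°, λ = 139.743°.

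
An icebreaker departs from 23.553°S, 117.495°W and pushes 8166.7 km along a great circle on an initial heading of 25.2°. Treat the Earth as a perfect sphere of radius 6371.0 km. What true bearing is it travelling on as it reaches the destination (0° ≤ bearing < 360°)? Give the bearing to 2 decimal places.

final bearing 32.22°

Central angle δ = d/R = 1.281855 rad.
With φ₁ = -23.553° = -0.411077 rad and θ = 25.2° = 0.439823 rad:
sin φ₂ = sin φ₁ cos δ + cos φ₁ sin δ cos θ = (-0.399597)(0.284937) + (0.916691)(0.958546)(0.904827) = 0.681203
φ₂ = asin(0.681203) = 0.749404 rad = 42.938°.
Then Δλ = atan2(0.374128, 0.557144) = 0.591349 rad, from sin θ sin δ cos φ₁ over cos δ − sin φ₁ sin φ₂.
λ₂ = -117.495° + 33.882° = -83.613°.
The forward bearing on arrival equals the back-azimuth from the destination plus 180°.
Back-azimuth from P₂ (42.94°, -83.61°) to P₁ (-23.55°, -117.50°), with Δλ' = λ₁ − λ₂ = -33.88°: atan2( sin Δλ' cos φ₁ , cos φ₂ sin φ₁ − sin φ₂ cos φ₁ cos Δλ' ) = 212.22°.
Final bearing = (212.22° + 180°) mod 360° = 32.22°.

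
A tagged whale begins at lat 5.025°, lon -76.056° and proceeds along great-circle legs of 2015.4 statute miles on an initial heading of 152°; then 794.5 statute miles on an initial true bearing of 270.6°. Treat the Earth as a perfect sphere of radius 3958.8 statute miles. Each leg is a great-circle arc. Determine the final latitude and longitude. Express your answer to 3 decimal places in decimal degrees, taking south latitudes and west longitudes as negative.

latitude -20.071°, longitude -74.158°

Apply the spherical direct solution leg by leg, carrying full precision between legs.
Leg 1: from (5.025°, -76.056°), δ = 2015.4/3958.8 = 0.509094 rad, θ = 152° → φ = -20.622°, λ = -61.905°.
Leg 2: from (-20.622°, -61.905°), δ = 794.5/3958.8 = 0.200692 rad, θ = 270.6° → φ = -20.071°, λ = -74.158°.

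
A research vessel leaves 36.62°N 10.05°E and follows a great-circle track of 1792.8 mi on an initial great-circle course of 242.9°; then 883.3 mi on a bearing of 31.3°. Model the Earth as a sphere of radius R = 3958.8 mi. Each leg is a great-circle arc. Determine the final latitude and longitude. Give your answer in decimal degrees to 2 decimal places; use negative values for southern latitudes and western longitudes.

Apply the spherical direct solution leg by leg, carrying full precision between legs.
Leg 1: from (36.62°, 10.05°), δ = 1792.8/3958.8 = 0.452865 rad, θ = 242.9° → φ = 22.11°, λ = -14.81°.
Leg 2: from (22.11°, -14.81°), δ = 883.3/3958.8 = 0.223123 rad, θ = 31.3° → φ = 32.84°, λ = -6.95°.

latitude 32.84°, longitude -6.95°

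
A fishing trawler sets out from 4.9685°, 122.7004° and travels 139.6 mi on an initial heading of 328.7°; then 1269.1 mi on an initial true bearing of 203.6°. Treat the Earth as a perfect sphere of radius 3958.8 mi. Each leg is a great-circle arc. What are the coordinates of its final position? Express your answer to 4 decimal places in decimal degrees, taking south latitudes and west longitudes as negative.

latitude -10.1464°, longitude 114.2804°

Apply the spherical direct solution leg by leg, carrying full precision between legs.
Leg 1: from (4.9685°, 122.7004°), δ = 139.6/3958.8 = 0.035263 rad, θ = 328.7° → φ = 6.6939°, λ = 121.6437°.
Leg 2: from (6.6939°, 121.6437°), δ = 1269.1/3958.8 = 0.320577 rad, θ = 203.6° → φ = -10.1464°, λ = 114.2804°.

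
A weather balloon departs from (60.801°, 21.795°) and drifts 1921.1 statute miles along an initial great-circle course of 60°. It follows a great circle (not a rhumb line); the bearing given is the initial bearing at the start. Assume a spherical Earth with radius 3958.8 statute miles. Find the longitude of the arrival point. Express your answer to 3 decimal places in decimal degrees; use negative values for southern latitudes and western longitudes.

Angular distance δ = d/R = 1921.1 / 3958.8 = 0.485273 rad.
Start latitude φ₁ = 1.061178 rad; initial bearing θ = 1.047198 rad.
Destination latitude: φ₂ = arcsin( sin φ₁ cos δ + cos φ₁ sin δ cos θ ) = arcsin(0.885926) = 62.366°.
For the longitude increment, Δλ = atan2( sin θ sin δ cos φ₁, cos δ − sin φ₁ sin φ₂ ) = atan2(0.197068, 0.111195) = 60.566°.
Hence λ₂ = 21.795° + 60.566° = 82.361°.

longitude 82.361°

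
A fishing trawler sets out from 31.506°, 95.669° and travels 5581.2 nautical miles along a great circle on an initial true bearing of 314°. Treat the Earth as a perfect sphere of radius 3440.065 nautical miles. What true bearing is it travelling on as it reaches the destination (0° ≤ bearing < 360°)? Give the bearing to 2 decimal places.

δ = 5581.2/3440.065 = 1.622411 rad (92.9573°).
Converting: φ₁ = 0.549883 rad, θ = 5.480334 rad.
Destination latitude: φ₂ = arcsin( sin φ₁ cos δ + cos φ₁ sin δ cos θ ) = arcsin(0.564506) = 34.368°.
Then Δλ = atan2(-0.612482, -0.346596) = -2.085755 rad, from sin θ sin δ cos φ₁ over cos δ − sin φ₁ sin φ₂.
λ₂ = 95.669° + -119.505° = -23.836°.
The forward bearing on arrival equals the back-azimuth from the destination plus 180°.
Back-azimuth from P₂ (34.37°, -23.84°) to P₁ (31.51°, 95.67°), with Δλ' = λ₁ − λ₂ = 119.50°: atan2( sin Δλ' cos φ₁ , cos φ₂ sin φ₁ − sin φ₂ cos φ₁ cos Δλ' ) = 47.99°.
Final bearing = (47.99° + 180°) mod 360° = 227.99°.

final bearing 227.99°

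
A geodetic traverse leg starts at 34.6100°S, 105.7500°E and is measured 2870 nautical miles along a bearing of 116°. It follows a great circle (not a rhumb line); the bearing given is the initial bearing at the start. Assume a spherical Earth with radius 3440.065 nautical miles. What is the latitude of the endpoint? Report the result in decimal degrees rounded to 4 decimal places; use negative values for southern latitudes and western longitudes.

latitude -40.4515°

δ = 2870/3440.065 = 0.834287 rad (47.8011°).
Converting: φ₁ = -0.604058 rad, θ = 2.024582 rad.
sin φ₂ = sin φ₁ cos δ + cos φ₁ sin δ cos θ = (-0.567987)(0.671706) + (0.823037)(0.740817)(-0.438371) = -0.648805
φ₂ = asin(-0.648805) = -0.706012 rad = -40.4515°.
Δλ = atan2( sin θ sin δ cos φ₁ , cos δ − sin φ₁ sin φ₂ ) = atan2(0.548013, 0.303194) = 1.065454 rad = 61.0460°.
λ₂ = λ₁ + Δλ = 166.7960°.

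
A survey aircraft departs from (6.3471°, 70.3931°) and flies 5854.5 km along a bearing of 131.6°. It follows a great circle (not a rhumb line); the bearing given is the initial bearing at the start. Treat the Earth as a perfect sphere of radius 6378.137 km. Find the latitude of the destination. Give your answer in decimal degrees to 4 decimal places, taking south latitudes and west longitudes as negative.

latitude -27.1927°

Central angle δ = d/R = 0.917901 rad.
Start latitude φ₁ = 0.110778 rad; initial bearing θ = 2.296853 rad.
Destination latitude: φ₂ = arcsin( sin φ₁ cos δ + cos φ₁ sin δ cos θ ) = arcsin(-0.456984) = -27.1927°.
For the longitude increment, Δλ = atan2( sin θ sin δ cos φ₁, cos δ − sin φ₁ sin φ₂ ) = atan2(0.590356, 0.658009) = 41.8980°.
λ₂ = λ₁ + Δλ = 112.2911°.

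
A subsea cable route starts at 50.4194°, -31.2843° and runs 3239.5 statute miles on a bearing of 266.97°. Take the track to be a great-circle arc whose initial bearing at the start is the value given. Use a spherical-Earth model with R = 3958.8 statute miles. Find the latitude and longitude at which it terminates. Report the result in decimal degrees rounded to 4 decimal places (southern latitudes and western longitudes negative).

latitude 30.1441°, longitude -88.7389°

Central angle δ = d/R = 0.818304 rad.
Converting: φ₁ = 0.879985 rad, θ = 4.659506 rad.
sin φ₂ = sin φ₁ cos δ + cos φ₁ sin δ cos θ = (0.770729)(0.683461) + (0.637163)(0.729987)(-0.052859) = 0.502177
φ₂ = asin(0.502177) = 0.526115 rad = 30.1441°.
Δλ = atan2( sin θ sin δ cos φ₁ , cos δ − sin φ₁ sin φ₂ ) = atan2(-0.464471, 0.296418) = -1.002772 rad = -57.4546°.
Hence λ₂ = -31.2843° + -57.4546° = -88.7389°.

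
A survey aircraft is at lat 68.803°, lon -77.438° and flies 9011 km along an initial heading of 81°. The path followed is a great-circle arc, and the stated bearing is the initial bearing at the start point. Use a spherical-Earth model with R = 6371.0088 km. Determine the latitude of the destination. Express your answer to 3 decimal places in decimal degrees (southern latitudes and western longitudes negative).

latitude 11.602°

The arc subtends δ = 9011/6371.0088 = 1.414376 rad at the centre.
Start latitude φ₁ = 1.200839 rad; initial bearing θ = 1.413717 rad.
Destination latitude: φ₂ = arcsin( sin φ₁ cos δ + cos φ₁ sin δ cos θ ) = arcsin(0.201116) = 11.602°.
Δλ = atan2( sin θ sin δ cos φ₁ , cos δ − sin φ₁ sin φ₂ ) = atan2(0.352764, -0.031725) = 1.660489 rad = 95.139°.
λ₂ = -77.438° + 95.139° = 17.701°.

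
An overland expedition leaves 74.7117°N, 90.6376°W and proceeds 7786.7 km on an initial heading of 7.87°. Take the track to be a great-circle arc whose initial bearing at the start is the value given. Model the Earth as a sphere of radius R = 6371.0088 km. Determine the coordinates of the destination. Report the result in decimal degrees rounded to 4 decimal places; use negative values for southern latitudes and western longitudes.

The arc subtends δ = 7786.7/6371.0088 = 1.222208 rad at the centre.
With φ₁ = 74.7117° = 1.303965 rad and θ = 7.87° = 0.137357 rad:
Destination latitude: φ₂ = arcsin( sin φ₁ cos δ + cos φ₁ sin δ cos θ ) = arcsin(0.574967) = 35.0973°.
Δλ = atan2( sin θ sin δ cos φ₁ , cos δ − sin φ₁ sin φ₂ ) = atan2(0.033933, -0.213048) = 2.983647 rad = 170.9504°.
λ₂ = λ₁ + Δλ = 80.3128°.

latitude 35.0973°, longitude 80.3128°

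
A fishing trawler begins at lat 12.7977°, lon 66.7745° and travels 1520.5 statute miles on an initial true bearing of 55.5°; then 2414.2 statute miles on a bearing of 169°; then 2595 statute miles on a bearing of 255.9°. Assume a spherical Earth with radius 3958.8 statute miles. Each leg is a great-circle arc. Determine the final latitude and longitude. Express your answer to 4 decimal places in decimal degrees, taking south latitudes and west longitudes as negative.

Apply the spherical direct solution leg by leg, carrying full precision between legs.
Leg 1: from (12.7977°, 66.7745°), δ = 1520.5/3958.8 = 0.384081 rad, θ = 55.5° → φ = 24.3516°, λ = 86.5882°.
Leg 2: from (24.3516°, 86.5882°), δ = 2414.2/3958.8 = 0.609831 rad, θ = 169° → φ = -10.0309°, λ = 92.9599°.
Leg 3: from (-10.0309°, 92.9599°), δ = 2595/3958.8 = 0.655502 rad, θ = 255.9° → φ = -16.5174°, λ = 54.8888°.

latitude -16.5174°, longitude 54.8888°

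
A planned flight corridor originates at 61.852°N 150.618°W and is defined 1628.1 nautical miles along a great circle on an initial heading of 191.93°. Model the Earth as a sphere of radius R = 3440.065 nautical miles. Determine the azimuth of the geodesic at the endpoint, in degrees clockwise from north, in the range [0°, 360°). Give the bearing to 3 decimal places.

final bearing 186.842°

δ = 1628.1/3440.065 = 0.473276 rad (27.1167°).
Start latitude φ₁ = 1.079521 rad; initial bearing θ = 3.349810 rad.
sin φ₂ = sin φ₁ cos δ + cos φ₁ sin δ cos θ = (0.881732)(0.890080) + (0.471751)(0.455805)(-0.978401) = 0.574430
φ₂ = asin(0.574430) = 0.611908 rad = 35.060°.
For the longitude increment, Δλ = atan2( sin θ sin δ cos φ₁, cos δ − sin φ₁ sin φ₂ ) = atan2(-0.044449, 0.383586) = -6.610°.
λ₂ = -150.618° + -6.610° = -157.228°.
The forward bearing on arrival equals the back-azimuth from the destination plus 180°.
Back-azimuth from P₂ (35.060°, -157.228°) to P₁ (61.852°, -150.618°), with Δλ' = λ₁ − λ₂ = 6.610°: atan2( sin Δλ' cos φ₁ , cos φ₂ sin φ₁ − sin φ₂ cos φ₁ cos Δλ' ) = 6.842°.
Final bearing = (6.842° + 180°) mod 360° = 186.842°.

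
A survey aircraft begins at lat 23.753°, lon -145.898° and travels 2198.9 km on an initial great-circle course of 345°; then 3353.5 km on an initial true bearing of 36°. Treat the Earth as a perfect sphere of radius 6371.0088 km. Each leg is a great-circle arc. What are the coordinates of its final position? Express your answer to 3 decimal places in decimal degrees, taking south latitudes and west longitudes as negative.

Apply the spherical direct solution leg by leg, carrying full precision between legs.
Leg 1: from (23.753°, -145.898°), δ = 2198.9/6371.0088 = 0.345142 rad, θ = 345° → φ = 42.700°, λ = -152.741°.
Leg 2: from (42.700°, -152.741°), δ = 3353.5/6371.0088 = 0.526369 rad, θ = 36° → φ = 62.260°, λ = -113.364°.

latitude 62.260°, longitude -113.364°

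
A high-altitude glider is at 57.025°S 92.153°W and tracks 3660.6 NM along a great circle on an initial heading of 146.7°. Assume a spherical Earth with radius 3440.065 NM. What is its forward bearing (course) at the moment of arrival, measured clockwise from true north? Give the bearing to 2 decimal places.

final bearing 30.23°

Angular distance δ = d/R = 3660.6 / 3440.065 = 1.064108 rad.
With φ₁ = -57.025° = -0.995274 rad and θ = 146.7° = 2.560398 rad:
Applying the spherical law of cosines for sides, sin φ₂ = sin φ₁ cos δ + cos φ₁ sin δ cos θ = -0.804860, so φ₂ = -53.597°.
Then Δλ = atan2(0.261274, -0.189919) = 2.199348 rad, from sin θ sin δ cos φ₁ over cos δ − sin φ₁ sin φ₂.
Hence λ₂ = -92.153° + 126.013° = 33.860°.
The forward bearing on arrival equals the back-azimuth from the destination plus 180°.
Back-azimuth from P₂ (-53.60°, 33.86°) to P₁ (-57.02°, -92.15°), with Δλ' = λ₁ − λ₂ = -126.01°: atan2( sin Δλ' cos φ₁ , cos φ₂ sin φ₁ − sin φ₂ cos φ₁ cos Δλ' ) = 210.23°.
Final bearing = (210.23° + 180°) mod 360° = 30.23°.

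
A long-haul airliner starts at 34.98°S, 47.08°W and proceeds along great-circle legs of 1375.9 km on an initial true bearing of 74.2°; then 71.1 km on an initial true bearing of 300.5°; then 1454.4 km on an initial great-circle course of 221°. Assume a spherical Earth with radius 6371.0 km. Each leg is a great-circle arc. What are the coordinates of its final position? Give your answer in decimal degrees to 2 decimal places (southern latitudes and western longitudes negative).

latitude -39.89°, longitude -44.99°

Apply the spherical direct solution leg by leg, carrying full precision between legs.
Leg 1: from (-34.98°, -47.08°), δ = 1375.9/6371 = 0.215963 rad, θ = 74.2° → φ = -30.81°, λ = -33.19°.
Leg 2: from (-30.81°, -33.19°), δ = 71.1/6371 = 0.011160 rad, θ = 300.5° → φ = -30.48°, λ = -33.83°.
Leg 3: from (-30.48°, -33.83°), δ = 1454.4/6371 = 0.228284 rad, θ = 221° → φ = -39.89°, λ = -44.99°.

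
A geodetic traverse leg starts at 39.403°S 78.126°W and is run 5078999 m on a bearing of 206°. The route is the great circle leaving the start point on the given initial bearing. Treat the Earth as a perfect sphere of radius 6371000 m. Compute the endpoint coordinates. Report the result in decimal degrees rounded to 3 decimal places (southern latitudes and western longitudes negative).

latitude -70.114°, longitude -145.341°

The arc subtends δ = 5078999/6371000 = 0.797206 rad at the centre.
With φ₁ = -39.403° = -0.687712 rad and θ = 206° = 3.595378 rad:
sin φ₂ = sin φ₁ cos δ + cos φ₁ sin δ cos θ = (-0.634771)(0.698708) + (0.772700)(0.715407)(-0.898794) = -0.940369
φ₂ = asin(-0.940369) = -1.223712 rad = -70.114°.
Then Δλ = atan2(-0.242329, 0.101790) = -1.173129 rad, from sin θ sin δ cos φ₁ over cos δ − sin φ₁ sin φ₂.
λ₂ = -78.126° + -67.215° = -145.341°.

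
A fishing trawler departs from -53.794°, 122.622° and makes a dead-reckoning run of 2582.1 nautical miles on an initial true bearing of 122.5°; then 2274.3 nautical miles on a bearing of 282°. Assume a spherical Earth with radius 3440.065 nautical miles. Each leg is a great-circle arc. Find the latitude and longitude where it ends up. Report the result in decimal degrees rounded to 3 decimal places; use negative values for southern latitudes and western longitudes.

Apply the spherical direct solution leg by leg, carrying full precision between legs.
Leg 1: from (-53.794°, 122.622°), δ = 2582.1/3440.065 = 0.750596 rad, θ = 122.5° → φ = -53.760°, λ = -160.703°.
Leg 2: from (-53.760°, -160.703°), δ = 2274.3/3440.065 = 0.661121 rad, θ = 282° → φ = -34.135°, λ = 152.779°.

latitude -34.135°, longitude 152.779°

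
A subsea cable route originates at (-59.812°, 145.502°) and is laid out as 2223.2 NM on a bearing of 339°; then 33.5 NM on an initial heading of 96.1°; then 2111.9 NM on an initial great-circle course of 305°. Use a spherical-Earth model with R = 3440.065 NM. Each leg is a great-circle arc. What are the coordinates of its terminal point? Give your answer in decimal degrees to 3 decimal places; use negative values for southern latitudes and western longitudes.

Apply the spherical direct solution leg by leg, carrying full precision between legs.
Leg 1: from (-59.812°, 145.502°), δ = 2223.2/3440.065 = 0.646267 rad, θ = 339° → φ = -24.039°, λ = 131.833°.
Leg 2: from (-24.039°, 131.833°), δ = 33.5/3440.065 = 0.009738 rad, θ = 96.1° → φ = -24.098°, λ = 132.441°.
Leg 3: from (-24.098°, 132.441°), δ = 2111.9/3440.065 = 0.613913 rad, θ = 305° → φ = -1.840°, λ = 104.268°.

latitude -1.840°, longitude 104.268°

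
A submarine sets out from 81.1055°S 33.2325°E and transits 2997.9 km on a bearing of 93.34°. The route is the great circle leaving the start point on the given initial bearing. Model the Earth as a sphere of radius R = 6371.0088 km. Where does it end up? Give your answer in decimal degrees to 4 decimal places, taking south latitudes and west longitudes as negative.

Angular distance δ = d/R = 2997.9 / 6371.0088 = 0.470553 rad.
With φ₁ = -81.1055° = -1.415558 rad and θ = 93.34° = 1.629090 rad:
Applying the spherical law of cosines for sides, sin φ₂ = sin φ₁ cos δ + cos φ₁ sin δ cos θ = -0.884683, so φ₂ = -62.2126°.
For the longitude increment, Δλ = atan2( sin θ sin δ cos φ₁, cos δ − sin φ₁ sin φ₂ ) = atan2(0.069980, 0.017273) = 76.1352°.
λ₂ = λ₁ + Δλ = 109.3677°.

latitude -62.2126°, longitude 109.3677°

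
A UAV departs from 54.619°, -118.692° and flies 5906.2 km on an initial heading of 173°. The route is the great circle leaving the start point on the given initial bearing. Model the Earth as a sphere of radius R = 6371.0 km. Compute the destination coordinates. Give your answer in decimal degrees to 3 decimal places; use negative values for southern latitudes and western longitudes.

δ = 5906.2/6371 = 0.927044 rad (53.1157°).
Start latitude φ₁ = 0.953281 rad; initial bearing θ = 3.019420 rad.
Destination latitude: φ₂ = arcsin( sin φ₁ cos δ + cos φ₁ sin δ cos θ ) = arcsin(0.029686) = 1.701°.
Then Δλ = atan2(0.056440, 0.575997) = 0.097675 rad, from sin θ sin δ cos φ₁ over cos δ − sin φ₁ sin φ₂.
λ₂ = -118.692° + 5.596° = -113.096°.

latitude 1.701°, longitude -113.096°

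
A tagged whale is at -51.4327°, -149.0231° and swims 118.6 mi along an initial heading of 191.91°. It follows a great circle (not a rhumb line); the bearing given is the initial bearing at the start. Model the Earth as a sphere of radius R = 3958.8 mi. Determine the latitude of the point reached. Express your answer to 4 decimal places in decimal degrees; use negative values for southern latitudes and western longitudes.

latitude -53.1108°

The arc subtends δ = 118.6/3958.8 = 0.029959 rad at the centre.
With φ₁ = -51.4327° = -0.897670 rad and θ = 191.91° = 3.349461 rad:
sin φ₂ = sin φ₁ cos δ + cos φ₁ sin δ cos θ = (-0.781876)(0.999551) + (0.623433)(0.029954)(-0.978473) = -0.799798
φ₂ = asin(-0.799798) = -0.926959 rad = -53.1108°.
Δλ = atan2( sin θ sin δ cos φ₁ , cos δ − sin φ₁ sin φ₂ ) = atan2(-0.003854, 0.374208) = -0.010299 rad = -0.5901°.
λ₂ = λ₁ + Δλ = -149.6132°.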